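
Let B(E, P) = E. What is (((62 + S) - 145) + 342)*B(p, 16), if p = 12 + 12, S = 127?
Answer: 9264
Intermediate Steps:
p = 24
(((62 + S) - 145) + 342)*B(p, 16) = (((62 + 127) - 145) + 342)*24 = ((189 - 145) + 342)*24 = (44 + 342)*24 = 386*24 = 9264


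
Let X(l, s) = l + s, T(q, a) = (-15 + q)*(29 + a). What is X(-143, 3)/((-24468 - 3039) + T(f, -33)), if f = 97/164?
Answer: 1435/281356 ≈ 0.0051003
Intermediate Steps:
f = 97/164 (f = 97*(1/164) = 97/164 ≈ 0.59146)
X(-143, 3)/((-24468 - 3039) + T(f, -33)) = (-143 + 3)/((-24468 - 3039) + (-435 - 15*(-33) + 29*(97/164) - 33*97/164)) = -140/(-27507 + (-435 + 495 + 2813/164 - 3201/164)) = -140/(-27507 + 2363/41) = -140/(-1125424/41) = -140*(-41/1125424) = 1435/281356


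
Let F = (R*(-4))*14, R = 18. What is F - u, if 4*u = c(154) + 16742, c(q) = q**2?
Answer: -22245/2 ≈ -11123.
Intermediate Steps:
F = -1008 (F = (18*(-4))*14 = -72*14 = -1008)
u = 20229/2 (u = (154**2 + 16742)/4 = (23716 + 16742)/4 = (1/4)*40458 = 20229/2 ≈ 10115.)
F - u = -1008 - 1*20229/2 = -1008 - 20229/2 = -22245/2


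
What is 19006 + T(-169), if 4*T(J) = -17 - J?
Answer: 19044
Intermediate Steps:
T(J) = -17/4 - J/4 (T(J) = (-17 - J)/4 = -17/4 - J/4)
19006 + T(-169) = 19006 + (-17/4 - 1/4*(-169)) = 19006 + (-17/4 + 169/4) = 19006 + 38 = 19044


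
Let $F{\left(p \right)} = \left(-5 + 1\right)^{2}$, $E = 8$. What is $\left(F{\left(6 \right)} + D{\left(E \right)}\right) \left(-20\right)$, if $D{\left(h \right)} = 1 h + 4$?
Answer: $-560$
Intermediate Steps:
$D{\left(h \right)} = 4 + h$ ($D{\left(h \right)} = h + 4 = 4 + h$)
$F{\left(p \right)} = 16$ ($F{\left(p \right)} = \left(-4\right)^{2} = 16$)
$\left(F{\left(6 \right)} + D{\left(E \right)}\right) \left(-20\right) = \left(16 + \left(4 + 8\right)\right) \left(-20\right) = \left(16 + 12\right) \left(-20\right) = 28 \left(-20\right) = -560$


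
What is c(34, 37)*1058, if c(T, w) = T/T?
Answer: 1058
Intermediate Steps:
c(T, w) = 1
c(34, 37)*1058 = 1*1058 = 1058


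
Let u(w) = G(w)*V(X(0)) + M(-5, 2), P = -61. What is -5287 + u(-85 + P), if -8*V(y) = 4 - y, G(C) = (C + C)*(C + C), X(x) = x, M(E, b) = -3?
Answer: -47922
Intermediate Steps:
G(C) = 4*C² (G(C) = (2*C)*(2*C) = 4*C²)
V(y) = -½ + y/8 (V(y) = -(4 - y)/8 = -½ + y/8)
u(w) = -3 - 2*w² (u(w) = (4*w²)*(-½ + (⅛)*0) - 3 = (4*w²)*(-½ + 0) - 3 = (4*w²)*(-½) - 3 = -2*w² - 3 = -3 - 2*w²)
-5287 + u(-85 + P) = -5287 + (-3 - 2*(-85 - 61)²) = -5287 + (-3 - 2*(-146)²) = -5287 + (-3 - 2*21316) = -5287 + (-3 - 42632) = -5287 - 42635 = -47922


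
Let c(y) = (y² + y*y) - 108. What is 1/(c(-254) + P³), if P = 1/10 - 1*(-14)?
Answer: 1000/131727221 ≈ 7.5914e-6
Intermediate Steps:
c(y) = -108 + 2*y² (c(y) = (y² + y²) - 108 = 2*y² - 108 = -108 + 2*y²)
P = 141/10 (P = ⅒ + 14 = 141/10 ≈ 14.100)
1/(c(-254) + P³) = 1/((-108 + 2*(-254)²) + (141/10)³) = 1/((-108 + 2*64516) + 2803221/1000) = 1/((-108 + 129032) + 2803221/1000) = 1/(128924 + 2803221/1000) = 1/(131727221/1000) = 1000/131727221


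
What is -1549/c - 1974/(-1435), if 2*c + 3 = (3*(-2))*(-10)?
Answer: -619016/11685 ≈ -52.975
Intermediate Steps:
c = 57/2 (c = -3/2 + ((3*(-2))*(-10))/2 = -3/2 + (-6*(-10))/2 = -3/2 + (½)*60 = -3/2 + 30 = 57/2 ≈ 28.500)
-1549/c - 1974/(-1435) = -1549/57/2 - 1974/(-1435) = -1549*2/57 - 1974*(-1/1435) = -3098/57 + 282/205 = -619016/11685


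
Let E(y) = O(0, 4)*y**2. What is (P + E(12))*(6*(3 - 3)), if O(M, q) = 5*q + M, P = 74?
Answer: 0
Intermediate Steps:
O(M, q) = M + 5*q
E(y) = 20*y**2 (E(y) = (0 + 5*4)*y**2 = (0 + 20)*y**2 = 20*y**2)
(P + E(12))*(6*(3 - 3)) = (74 + 20*12**2)*(6*(3 - 3)) = (74 + 20*144)*(6*0) = (74 + 2880)*0 = 2954*0 = 0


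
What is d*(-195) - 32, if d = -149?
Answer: 29023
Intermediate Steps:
d*(-195) - 32 = -149*(-195) - 32 = 29055 - 32 = 29023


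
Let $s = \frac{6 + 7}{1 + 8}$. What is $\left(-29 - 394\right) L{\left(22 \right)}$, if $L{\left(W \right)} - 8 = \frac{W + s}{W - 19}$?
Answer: $- \frac{20069}{3} \approx -6689.7$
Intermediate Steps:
$s = \frac{13}{9} \approx 1.4444$
$L{\left(W \right)} = 8 + \frac{\frac{13}{9} + W}{-19 + W}$ ($L{\left(W \right)} = 8 + \frac{W + \frac{13}{9}}{W - 19} = 8 + \frac{\frac{13}{9} + W}{-19 + W}$)
$\left(-29 - 394\right) L{\left(22 \right)} = \left(-29 - 394\right) \frac{-1355 + 81 \cdot 22}{9 \left(-19 + 22\right)} = - 423 \frac{-1355 + 1782}{9 \cdot 3} = - 423 \cdot \frac{1}{9} \cdot \frac{1}{3} \cdot 427 = \left(-423\right) \frac{427}{27} = - \frac{20069}{3}$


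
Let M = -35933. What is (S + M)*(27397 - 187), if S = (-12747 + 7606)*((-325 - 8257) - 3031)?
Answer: 1623525465000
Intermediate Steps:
S = 59702433 (S = -5141*(-8582 - 3031) = -5141*(-11613) = 59702433)
(S + M)*(27397 - 187) = (59702433 - 35933)*(27397 - 187) = 59666500*27210 = 1623525465000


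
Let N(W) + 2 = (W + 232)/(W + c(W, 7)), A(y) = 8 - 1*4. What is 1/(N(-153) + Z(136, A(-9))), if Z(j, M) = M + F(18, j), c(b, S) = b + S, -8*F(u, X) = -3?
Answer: 2392/5049 ≈ 0.47376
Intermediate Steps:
F(u, X) = 3/8 (F(u, X) = -1/8*(-3) = 3/8)
A(y) = 4 (A(y) = 8 - 4 = 4)
c(b, S) = S + b
Z(j, M) = 3/8 + M (Z(j, M) = M + 3/8 = 3/8 + M)
N(W) = -2 + (232 + W)/(7 + 2*W) (N(W) = -2 + (W + 232)/(W + (7 + W)) = -2 + (232 + W)/(7 + 2*W))
1/(N(-153) + Z(136, A(-9))) = 1/((218 - 3*(-153))/(7 + 2*(-153)) + (3/8 + 4)) = 1/((218 + 459)/(7 - 306) + 35/8) = 1/(677/(-299) + 35/8) = 1/(-1/299*677 + 35/8) = 1/(-677/299 + 35/8) = 1/(5049/2392) = 2392/5049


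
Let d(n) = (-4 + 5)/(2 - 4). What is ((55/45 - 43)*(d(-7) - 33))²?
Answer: 158659216/81 ≈ 1.9588e+6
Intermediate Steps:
d(n) = -½ (d(n) = 1/(-2) = 1*(-½) = -½)
((55/45 - 43)*(d(-7) - 33))² = ((55/45 - 43)*(-½ - 33))² = ((55*(1/45) - 43)*(-67/2))² = ((11/9 - 43)*(-67/2))² = (-376/9*(-67/2))² = (12596/9)² = 158659216/81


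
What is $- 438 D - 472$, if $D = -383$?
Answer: $167282$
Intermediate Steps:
$- 438 D - 472 = \left(-438\right) \left(-383\right) - 472 = 167754 - 472 = 167282$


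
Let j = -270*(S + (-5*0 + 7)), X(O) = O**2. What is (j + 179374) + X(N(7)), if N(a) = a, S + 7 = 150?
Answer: 138923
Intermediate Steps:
S = 143 (S = -7 + 150 = 143)
j = -40500 (j = -270*(143 + (-5*0 + 7)) = -270*(143 + (0 + 7)) = -270*(143 + 7) = -270*150 = -40500)
(j + 179374) + X(N(7)) = (-40500 + 179374) + 7**2 = 138874 + 49 = 138923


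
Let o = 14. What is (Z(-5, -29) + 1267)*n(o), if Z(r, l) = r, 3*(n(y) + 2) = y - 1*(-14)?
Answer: 27764/3 ≈ 9254.7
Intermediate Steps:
n(y) = 8/3 + y/3 (n(y) = -2 + (y - 1*(-14))/3 = -2 + (y + 14)/3 = -2 + (14 + y)/3 = -2 + (14/3 + y/3) = 8/3 + y/3)
(Z(-5, -29) + 1267)*n(o) = (-5 + 1267)*(8/3 + (1/3)*14) = 1262*(8/3 + 14/3) = 1262*(22/3) = 27764/3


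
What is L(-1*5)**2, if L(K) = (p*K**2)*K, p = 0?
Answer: 0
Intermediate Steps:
L(K) = 0 (L(K) = (0*K**2)*K = 0*K = 0)
L(-1*5)**2 = 0**2 = 0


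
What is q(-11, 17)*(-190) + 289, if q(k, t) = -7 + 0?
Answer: 1619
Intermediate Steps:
q(k, t) = -7
q(-11, 17)*(-190) + 289 = -7*(-190) + 289 = 1330 + 289 = 1619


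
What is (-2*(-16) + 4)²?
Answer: 1296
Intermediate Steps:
(-2*(-16) + 4)² = (32 + 4)² = 36² = 1296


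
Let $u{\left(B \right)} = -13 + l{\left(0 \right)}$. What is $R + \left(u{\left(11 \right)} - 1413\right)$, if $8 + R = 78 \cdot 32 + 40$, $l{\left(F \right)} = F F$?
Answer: $1102$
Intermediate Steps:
$l{\left(F \right)} = F^{2}$
$u{\left(B \right)} = -13$ ($u{\left(B \right)} = -13 + 0^{2} = -13 + 0 = -13$)
$R = 2528$ ($R = -8 + \left(78 \cdot 32 + 40\right) = -8 + \left(2496 + 40\right) = -8 + 2536 = 2528$)
$R + \left(u{\left(11 \right)} - 1413\right) = 2528 - 1426 = 1102$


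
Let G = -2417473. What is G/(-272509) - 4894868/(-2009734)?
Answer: 3096186632997/273835301303 ≈ 11.307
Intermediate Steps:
G/(-272509) - 4894868/(-2009734) = -2417473/(-272509) - 4894868/(-2009734) = -2417473*(-1/272509) - 4894868*(-1/2009734) = 2417473/272509 + 2447434/1004867 = 3096186632997/273835301303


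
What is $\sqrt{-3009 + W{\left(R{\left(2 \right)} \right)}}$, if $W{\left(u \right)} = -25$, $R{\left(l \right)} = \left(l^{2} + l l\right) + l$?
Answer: $i \sqrt{3034} \approx 55.082 i$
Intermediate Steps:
$R{\left(l \right)} = l + 2 l^{2}$ ($R{\left(l \right)} = \left(l^{2} + l^{2}\right) + l = 2 l^{2} + l = l + 2 l^{2}$)
$\sqrt{-3009 + W{\left(R{\left(2 \right)} \right)}} = \sqrt{-3009 - 25} = \sqrt{-3034} = i \sqrt{3034}$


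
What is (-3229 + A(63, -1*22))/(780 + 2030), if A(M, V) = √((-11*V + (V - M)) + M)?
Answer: -3229/2810 + √55/1405 ≈ -1.1438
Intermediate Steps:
A(M, V) = √10*√(-V) (A(M, V) = √((-M - 10*V) + M) = √(-10*V) = √10*√(-V))
(-3229 + A(63, -1*22))/(780 + 2030) = (-3229 + √10*√(-(-1)*22))/(780 + 2030) = (-3229 + √10*√(-1*(-22)))/2810 = (-3229 + √10*√22)*(1/2810) = (-3229 + 2*√55)*(1/2810) = -3229/2810 + √55/1405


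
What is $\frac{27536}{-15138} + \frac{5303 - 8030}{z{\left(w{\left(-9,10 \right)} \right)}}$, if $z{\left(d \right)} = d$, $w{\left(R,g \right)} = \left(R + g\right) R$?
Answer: $\frac{2279639}{7569} \approx 301.18$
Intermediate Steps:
$w{\left(R,g \right)} = R \left(R + g\right)$
$\frac{27536}{-15138} + \frac{5303 - 8030}{z{\left(w{\left(-9,10 \right)} \right)}} = \frac{27536}{-15138} + \frac{5303 - 8030}{\left(-9\right) \left(-9 + 10\right)} = 27536 \left(- \frac{1}{15138}\right) + \frac{5303 - 8030}{\left(-9\right) 1} = - \frac{13768}{7569} - \frac{2727}{-9} = - \frac{13768}{7569} - -303 = - \frac{13768}{7569} + 303 = \frac{2279639}{7569}$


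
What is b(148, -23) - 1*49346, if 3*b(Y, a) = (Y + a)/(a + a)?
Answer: -6809873/138 ≈ -49347.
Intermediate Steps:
b(Y, a) = (Y + a)/(6*a) (b(Y, a) = ((Y + a)/(a + a))/3 = ((Y + a)/((2*a)))/3 = ((Y + a)*(1/(2*a)))/3 = ((Y + a)/(2*a))/3 = (Y + a)/(6*a))
b(148, -23) - 1*49346 = (⅙)*(148 - 23)/(-23) - 1*49346 = (⅙)*(-1/23)*125 - 49346 = -125/138 - 49346 = -6809873/138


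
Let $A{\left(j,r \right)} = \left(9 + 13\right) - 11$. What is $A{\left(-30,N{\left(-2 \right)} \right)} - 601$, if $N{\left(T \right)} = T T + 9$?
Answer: $-590$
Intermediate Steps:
$N{\left(T \right)} = 9 + T^{2}$ ($N{\left(T \right)} = T^{2} + 9 = 9 + T^{2}$)
$A{\left(j,r \right)} = 11$ ($A{\left(j,r \right)} = 22 - 11 = 11$)
$A{\left(-30,N{\left(-2 \right)} \right)} - 601 = 11 - 601 = -590$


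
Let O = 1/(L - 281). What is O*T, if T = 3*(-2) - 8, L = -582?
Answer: 14/863 ≈ 0.016222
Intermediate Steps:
T = -14 (T = -6 - 8 = -14)
O = -1/863 (O = 1/(-582 - 281) = 1/(-863) = -1/863 ≈ -0.0011587)
O*T = -1/863*(-14) = 14/863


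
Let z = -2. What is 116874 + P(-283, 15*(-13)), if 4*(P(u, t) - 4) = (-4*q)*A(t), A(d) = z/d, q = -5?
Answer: 4558244/39 ≈ 1.1688e+5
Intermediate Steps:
A(d) = -2/d
P(u, t) = 4 - 10/t (P(u, t) = 4 + ((-4*(-5))*(-2/t))/4 = 4 + (20*(-2/t))/4 = 4 + (-40/t)/4 = 4 - 10/t)
116874 + P(-283, 15*(-13)) = 116874 + (4 - 10/(15*(-13))) = 116874 + (4 - 10/(-195)) = 116874 + (4 - 10*(-1/195)) = 116874 + (4 + 2/39) = 116874 + 158/39 = 4558244/39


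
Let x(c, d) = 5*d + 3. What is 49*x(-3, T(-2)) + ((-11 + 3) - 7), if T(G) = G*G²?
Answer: -1828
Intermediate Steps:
T(G) = G³
x(c, d) = 3 + 5*d
49*x(-3, T(-2)) + ((-11 + 3) - 7) = 49*(3 + 5*(-2)³) + ((-11 + 3) - 7) = 49*(3 + 5*(-8)) + (-8 - 7) = 49*(3 - 40) - 15 = 49*(-37) - 15 = -1813 - 15 = -1828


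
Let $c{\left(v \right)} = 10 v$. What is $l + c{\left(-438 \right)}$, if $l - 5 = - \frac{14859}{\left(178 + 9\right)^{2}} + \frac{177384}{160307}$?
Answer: $- \frac{24521446798742}{5605775483} \approx -4374.3$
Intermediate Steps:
$l = \frac{31849816798}{5605775483}$ ($l = 5 + \left(- \frac{14859}{\left(178 + 9\right)^{2}} + \frac{177384}{160307}\right) = 5 + \left(- \frac{14859}{187^{2}} + 177384 \cdot \frac{1}{160307}\right) = 5 + \left(- \frac{14859}{34969} + \frac{177384}{160307}\right) = 5 + \frac{3820939383}{5605775483} = \frac{31849816798}{5605775483} \approx 5.6816$)
$l + c{\left(-438 \right)} = \frac{31849816798}{5605775483} + 10 \left(-438\right) = \frac{31849816798}{5605775483} - 4380 = - \frac{24521446798742}{5605775483}$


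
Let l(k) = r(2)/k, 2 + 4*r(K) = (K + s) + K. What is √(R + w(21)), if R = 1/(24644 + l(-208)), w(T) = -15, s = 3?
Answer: I*√6306072002778039/20503803 ≈ 3.873*I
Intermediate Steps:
r(K) = ¼ + K/2 (r(K) = -½ + ((K + 3) + K)/4 = -½ + ((3 + K) + K)/4 = -½ + (3 + 2*K)/4 = -½ + (¾ + K/2) = ¼ + K/2)
l(k) = 5/(4*k) (l(k) = (¼ + (½)*2)/k = (¼ + 1)/k = 5/(4*k))
R = 832/20503803 (R = 1/(24644 + (5/4)/(-208)) = 1/(24644 + (5/4)*(-1/208)) = 1/(24644 - 5/832) = 1/(20503803/832) = 832/20503803 ≈ 4.0578e-5)
√(R + w(21)) = √(832/20503803 - 15) = √(-307556213/20503803) = I*√6306072002778039/20503803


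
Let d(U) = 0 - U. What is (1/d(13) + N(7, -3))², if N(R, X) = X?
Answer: 1600/169 ≈ 9.4675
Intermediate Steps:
d(U) = -U
(1/d(13) + N(7, -3))² = (1/(-1*13) - 3)² = (1/(-13) - 3)² = (-1/13 - 3)² = (-40/13)² = 1600/169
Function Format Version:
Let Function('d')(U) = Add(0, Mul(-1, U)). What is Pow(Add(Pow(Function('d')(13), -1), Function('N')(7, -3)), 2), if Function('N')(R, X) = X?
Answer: Rational(1600, 169) ≈ 9.4675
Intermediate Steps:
Function('d')(U) = Mul(-1, U)
Pow(Add(Pow(Function('d')(13), -1), Function('N')(7, -3)), 2) = Pow(Add(Pow(Mul(-1, 13), -1), -3), 2) = Pow(Add(Pow(-13, -1), -3), 2) = Pow(Add(Rational(-1, 13), -3), 2) = Pow(Rational(-40, 13), 2) = Rational(1600, 169)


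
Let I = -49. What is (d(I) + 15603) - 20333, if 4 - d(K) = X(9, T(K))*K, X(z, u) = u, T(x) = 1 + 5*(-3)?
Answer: -5412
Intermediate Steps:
T(x) = -14 (T(x) = 1 - 15 = -14)
d(K) = 4 + 14*K (d(K) = 4 - (-14)*K = 4 + 14*K)
(d(I) + 15603) - 20333 = ((4 + 14*(-49)) + 15603) - 20333 = ((4 - 686) + 15603) - 20333 = (-682 + 15603) - 20333 = 14921 - 20333 = -5412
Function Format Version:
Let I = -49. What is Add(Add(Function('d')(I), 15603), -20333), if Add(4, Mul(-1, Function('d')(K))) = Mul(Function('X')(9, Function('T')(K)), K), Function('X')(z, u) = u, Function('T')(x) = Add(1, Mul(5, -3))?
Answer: -5412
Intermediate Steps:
Function('T')(x) = -14 (Function('T')(x) = Add(1, -15) = -14)
Function('d')(K) = Add(4, Mul(14, K)) (Function('d')(K) = Add(4, Mul(-1, Mul(-14, K))) = Add(4, Mul(14, K)))
Add(Add(Function('d')(I), 15603), -20333) = Add(Add(Add(4, Mul(14, -49)), 15603), -20333) = Add(Add(Add(4, -686), 15603), -20333) = Add(Add(-682, 15603), -20333) = Add(14921, -20333) = -5412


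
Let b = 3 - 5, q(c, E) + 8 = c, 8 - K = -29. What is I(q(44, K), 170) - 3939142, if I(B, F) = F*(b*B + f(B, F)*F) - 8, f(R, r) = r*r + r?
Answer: 836171610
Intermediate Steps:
K = 37 (K = 8 - 1*(-29) = 8 + 29 = 37)
q(c, E) = -8 + c
f(R, r) = r + r**2 (f(R, r) = r**2 + r = r + r**2)
b = -2
I(B, F) = -8 + F*(-2*B + F**2*(1 + F)) (I(B, F) = F*(-2*B + (F*(1 + F))*F) - 8 = F*(-2*B + F**2*(1 + F)) - 8 = -8 + F*(-2*B + F**2*(1 + F)))
I(q(44, K), 170) - 3939142 = (-8 + 170**3*(1 + 170) - 2*(-8 + 44)*170) - 3939142 = (-8 + 4913000*171 - 2*36*170) - 3939142 = (-8 + 840123000 - 12240) - 3939142 = 840110752 - 3939142 = 836171610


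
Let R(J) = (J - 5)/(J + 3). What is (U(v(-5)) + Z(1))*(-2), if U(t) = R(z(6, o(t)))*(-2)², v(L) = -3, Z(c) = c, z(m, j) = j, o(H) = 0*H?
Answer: 34/3 ≈ 11.333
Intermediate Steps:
o(H) = 0
R(J) = (-5 + J)/(3 + J)
U(t) = -20/3 (U(t) = ((-5 + 0)/(3 + 0))*(-2)² = (-5/3)*4 = ((⅓)*(-5))*4 = -5/3*4 = -20/3)
(U(v(-5)) + Z(1))*(-2) = (-20/3 + 1)*(-2) = -17/3*(-2) = 34/3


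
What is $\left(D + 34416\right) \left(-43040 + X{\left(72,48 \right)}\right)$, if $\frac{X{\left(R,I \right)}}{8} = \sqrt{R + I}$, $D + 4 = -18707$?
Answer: $-675943200 + 251280 \sqrt{30} \approx -6.7457 \cdot 10^{8}$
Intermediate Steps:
$D = -18711$ ($D = -4 - 18707 = -18711$)
$X{\left(R,I \right)} = 8 \sqrt{I + R}$ ($X{\left(R,I \right)} = 8 \sqrt{R + I} = 8 \sqrt{I + R}$)
$\left(D + 34416\right) \left(-43040 + X{\left(72,48 \right)}\right) = \left(-18711 + 34416\right) \left(-43040 + 8 \sqrt{48 + 72}\right) = 15705 \left(-43040 + 8 \sqrt{120}\right) = 15705 \left(-43040 + 8 \cdot 2 \sqrt{30}\right) = 15705 \left(-43040 + 16 \sqrt{30}\right) = -675943200 + 251280 \sqrt{30}$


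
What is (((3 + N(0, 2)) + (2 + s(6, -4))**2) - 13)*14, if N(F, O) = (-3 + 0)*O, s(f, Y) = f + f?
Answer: 2520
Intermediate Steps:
s(f, Y) = 2*f
N(F, O) = -3*O
(((3 + N(0, 2)) + (2 + s(6, -4))**2) - 13)*14 = (((3 - 3*2) + (2 + 2*6)**2) - 13)*14 = (((3 - 6) + (2 + 12)**2) - 13)*14 = ((-3 + 14**2) - 13)*14 = ((-3 + 196) - 13)*14 = (193 - 13)*14 = 180*14 = 2520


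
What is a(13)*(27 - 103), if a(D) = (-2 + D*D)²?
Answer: -2119564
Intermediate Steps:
a(D) = (-2 + D²)²
a(13)*(27 - 103) = (-2 + 13²)²*(27 - 103) = (-2 + 169)²*(-76) = 167²*(-76) = 27889*(-76) = -2119564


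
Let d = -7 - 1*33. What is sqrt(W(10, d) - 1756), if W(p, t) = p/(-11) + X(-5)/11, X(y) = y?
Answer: I*sqrt(212641)/11 ≈ 41.921*I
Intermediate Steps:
d = -40 (d = -7 - 33 = -40)
W(p, t) = -5/11 - p/11 (W(p, t) = p/(-11) - 5/11 = p*(-1/11) - 5*1/11 = -p/11 - 5/11 = -5/11 - p/11)
sqrt(W(10, d) - 1756) = sqrt((-5/11 - 1/11*10) - 1756) = sqrt((-5/11 - 10/11) - 1756) = sqrt(-15/11 - 1756) = sqrt(-19331/11) = I*sqrt(212641)/11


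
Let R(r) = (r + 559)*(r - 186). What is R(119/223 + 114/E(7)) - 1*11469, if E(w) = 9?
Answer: -49386136715/447561 ≈ -1.1035e+5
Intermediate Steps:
R(r) = (-186 + r)*(559 + r) (R(r) = (559 + r)*(-186 + r) = (-186 + r)*(559 + r))
R(119/223 + 114/E(7)) - 1*11469 = (-103974 + (119/223 + 114/9)² + 373*(119/223 + 114/9)) - 1*11469 = (-103974 + (119*(1/223) + 114*(⅑))² + 373*(119*(1/223) + 114*(⅑))) - 11469 = (-103974 + (119/223 + 38/3)² + 373*(119/223 + 38/3)) - 11469 = (-103974 + (8831/669)² + 373*(8831/669)) - 11469 = (-103974 + 77986561/447561 + 3293963/669) - 11469 = -44253059606/447561 - 11469 = -49386136715/447561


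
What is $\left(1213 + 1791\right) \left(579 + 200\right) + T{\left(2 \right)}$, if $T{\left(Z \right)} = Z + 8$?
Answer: $2340126$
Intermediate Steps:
$T{\left(Z \right)} = 8 + Z$
$\left(1213 + 1791\right) \left(579 + 200\right) + T{\left(2 \right)} = \left(1213 + 1791\right) \left(579 + 200\right) + \left(8 + 2\right) = 3004 \cdot 779 + 10 = 2340116 + 10 = 2340126$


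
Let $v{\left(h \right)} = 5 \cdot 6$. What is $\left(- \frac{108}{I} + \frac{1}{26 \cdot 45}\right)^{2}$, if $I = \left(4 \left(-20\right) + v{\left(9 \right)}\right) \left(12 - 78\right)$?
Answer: $\frac{4206601}{4140922500} \approx 0.0010159$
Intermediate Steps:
$v{\left(h \right)} = 30$
$I = 3300$ ($I = \left(4 \left(-20\right) + 30\right) \left(12 - 78\right) = \left(-80 + 30\right) \left(-66\right) = \left(-50\right) \left(-66\right) = 3300$)
$\left(- \frac{108}{I} + \frac{1}{26 \cdot 45}\right)^{2} = \left(- \frac{108}{3300} + \frac{1}{26 \cdot 45}\right)^{2} = \left(\left(-108\right) \frac{1}{3300} + \frac{1}{26} \cdot \frac{1}{45}\right)^{2} = \left(- \frac{9}{275} + \frac{1}{1170}\right)^{2} = \left(- \frac{2051}{64350}\right)^{2} = \frac{4206601}{4140922500}$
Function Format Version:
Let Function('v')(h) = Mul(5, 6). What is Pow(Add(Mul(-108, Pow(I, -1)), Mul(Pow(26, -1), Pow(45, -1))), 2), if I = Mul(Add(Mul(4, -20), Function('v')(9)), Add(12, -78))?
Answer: Rational(4206601, 4140922500) ≈ 0.0010159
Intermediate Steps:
Function('v')(h) = 30
I = 3300 (I = Mul(Add(Mul(4, -20), 30), Add(12, -78)) = Mul(Add(-80, 30), -66) = Mul(-50, -66) = 3300)
Pow(Add(Mul(-108, Pow(I, -1)), Mul(Pow(26, -1), Pow(45, -1))), 2) = Pow(Add(Mul(-108, Pow(3300, -1)), Mul(Pow(26, -1), Pow(45, -1))), 2) = Pow(Add(Mul(-108, Rational(1, 3300)), Mul(Rational(1, 26), Rational(1, 45))), 2) = Pow(Add(Rational(-9, 275), Rational(1, 1170)), 2) = Pow(Rational(-2051, 64350), 2) = Rational(4206601, 4140922500)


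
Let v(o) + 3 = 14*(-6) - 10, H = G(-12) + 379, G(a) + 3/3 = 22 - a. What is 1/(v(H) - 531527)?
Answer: -1/531624 ≈ -1.8810e-6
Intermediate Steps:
G(a) = 21 - a (G(a) = -1 + (22 - a) = 21 - a)
H = 412 (H = (21 - 1*(-12)) + 379 = (21 + 12) + 379 = 33 + 379 = 412)
v(o) = -97 (v(o) = -3 + (14*(-6) - 10) = -3 + (-84 - 10) = -3 - 94 = -97)
1/(v(H) - 531527) = 1/(-97 - 531527) = 1/(-531624) = -1/531624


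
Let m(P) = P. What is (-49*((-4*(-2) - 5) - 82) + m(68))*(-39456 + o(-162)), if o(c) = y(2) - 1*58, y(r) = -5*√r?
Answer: -155645646 - 19695*√2 ≈ -1.5567e+8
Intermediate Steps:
o(c) = -58 - 5*√2 (o(c) = -5*√2 - 1*58 = -5*√2 - 58 = -58 - 5*√2)
(-49*((-4*(-2) - 5) - 82) + m(68))*(-39456 + o(-162)) = (-49*((-4*(-2) - 5) - 82) + 68)*(-39456 + (-58 - 5*√2)) = (-49*((8 - 5) - 82) + 68)*(-39514 - 5*√2) = (-49*(3 - 82) + 68)*(-39514 - 5*√2) = (-49*(-79) + 68)*(-39514 - 5*√2) = (3871 + 68)*(-39514 - 5*√2) = 3939*(-39514 - 5*√2) = -155645646 - 19695*√2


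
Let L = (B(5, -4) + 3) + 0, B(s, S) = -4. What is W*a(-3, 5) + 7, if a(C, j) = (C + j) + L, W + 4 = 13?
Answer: 16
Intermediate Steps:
W = 9 (W = -4 + 13 = 9)
L = -1 (L = (-4 + 3) + 0 = -1 + 0 = -1)
a(C, j) = -1 + C + j (a(C, j) = (C + j) - 1 = -1 + C + j)
W*a(-3, 5) + 7 = 9*(-1 - 3 + 5) + 7 = 9*1 + 7 = 9 + 7 = 16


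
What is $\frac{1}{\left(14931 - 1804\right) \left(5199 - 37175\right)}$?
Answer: $- \frac{1}{419748952} \approx -2.3824 \cdot 10^{-9}$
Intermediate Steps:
$\frac{1}{\left(14931 - 1804\right) \left(5199 - 37175\right)} = \frac{1}{13127 \left(-31976\right)} = \frac{1}{-419748952} = - \frac{1}{419748952}$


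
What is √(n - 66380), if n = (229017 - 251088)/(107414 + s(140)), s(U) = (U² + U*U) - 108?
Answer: I*√1424784086963606/146506 ≈ 257.64*I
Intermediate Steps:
s(U) = -108 + 2*U² (s(U) = (U² + U²) - 108 = 2*U² - 108 = -108 + 2*U²)
n = -22071/146506 (n = (229017 - 251088)/(107414 + (-108 + 2*140²)) = -22071/(107414 + (-108 + 2*19600)) = -22071/(107414 + (-108 + 39200)) = -22071/(107414 + 39092) = -22071/146506 ≈ -0.15065)
√(n - 66380) = √(-22071/146506 - 66380) = √(-9725090351/146506) = I*√1424784086963606/146506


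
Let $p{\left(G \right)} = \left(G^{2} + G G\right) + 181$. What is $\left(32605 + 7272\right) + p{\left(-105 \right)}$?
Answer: $62108$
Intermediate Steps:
$p{\left(G \right)} = 181 + 2 G^{2}$ ($p{\left(G \right)} = \left(G^{2} + G^{2}\right) + 181 = 2 G^{2} + 181 = 181 + 2 G^{2}$)
$\left(32605 + 7272\right) + p{\left(-105 \right)} = \left(32605 + 7272\right) + \left(181 + 2 \left(-105\right)^{2}\right) = 39877 + \left(181 + 2 \cdot 11025\right) = 39877 + \left(181 + 22050\right) = 39877 + 22231 = 62108$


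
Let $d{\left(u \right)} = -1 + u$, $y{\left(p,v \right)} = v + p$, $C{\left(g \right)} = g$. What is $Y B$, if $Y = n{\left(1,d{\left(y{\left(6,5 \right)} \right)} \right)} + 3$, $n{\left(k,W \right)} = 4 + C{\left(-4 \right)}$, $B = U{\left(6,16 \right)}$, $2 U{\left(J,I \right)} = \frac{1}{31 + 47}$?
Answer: $\frac{1}{52} \approx 0.019231$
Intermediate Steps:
$U{\left(J,I \right)} = \frac{1}{156}$ ($U{\left(J,I \right)} = \frac{1}{2 \left(31 + 47\right)} = \frac{1}{2 \cdot 78} = \frac{1}{2} \cdot \frac{1}{78} = \frac{1}{156}$)
$y{\left(p,v \right)} = p + v$
$B = \frac{1}{156} \approx 0.0064103$
$n{\left(k,W \right)} = 0$ ($n{\left(k,W \right)} = 4 - 4 = 0$)
$Y = 3$ ($Y = 0 + 3 = 3$)
$Y B = 3 \cdot \frac{1}{156} = \frac{1}{52}$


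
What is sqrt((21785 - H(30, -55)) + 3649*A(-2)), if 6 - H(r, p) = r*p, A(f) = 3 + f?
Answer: 3*sqrt(2642) ≈ 154.20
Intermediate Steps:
H(r, p) = 6 - p*r (H(r, p) = 6 - r*p = 6 - p*r)
sqrt((21785 - H(30, -55)) + 3649*A(-2)) = sqrt((21785 - (6 - 1*(-55)*30)) + 3649*(3 - 2)) = sqrt((21785 - (6 + 1650)) + 3649*1) = sqrt((21785 - 1*1656) + 3649) = sqrt((21785 - 1656) + 3649) = sqrt(20129 + 3649) = sqrt(23778) = 3*sqrt(2642)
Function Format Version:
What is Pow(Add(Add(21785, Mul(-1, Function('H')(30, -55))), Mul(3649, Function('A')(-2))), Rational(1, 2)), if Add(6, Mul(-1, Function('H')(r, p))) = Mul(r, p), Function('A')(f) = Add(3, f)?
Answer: Mul(3, Pow(2642, Rational(1, 2))) ≈ 154.20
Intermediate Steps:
Function('H')(r, p) = Add(6, Mul(-1, p, r)) (Function('H')(r, p) = Add(6, Mul(-1, Mul(r, p))) = Add(6, Mul(-1, Mul(p, r))) = Add(6, Mul(-1, p, r)))
Pow(Add(Add(21785, Mul(-1, Function('H')(30, -55))), Mul(3649, Function('A')(-2))), Rational(1, 2)) = Pow(Add(Add(21785, Mul(-1, Add(6, Mul(-1, -55, 30)))), Mul(3649, Add(3, -2))), Rational(1, 2)) = Pow(Add(Add(21785, Mul(-1, Add(6, 1650))), Mul(3649, 1)), Rational(1, 2)) = Pow(Add(Add(21785, Mul(-1, 1656)), 3649), Rational(1, 2)) = Pow(Add(Add(21785, -1656), 3649), Rational(1, 2)) = Pow(Add(20129, 3649), Rational(1, 2)) = Pow(23778, Rational(1, 2)) = Mul(3, Pow(2642, Rational(1, 2)))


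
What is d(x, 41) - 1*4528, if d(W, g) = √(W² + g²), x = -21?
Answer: -4528 + √2122 ≈ -4481.9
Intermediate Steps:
d(x, 41) - 1*4528 = √((-21)² + 41²) - 1*4528 = √(441 + 1681) - 4528 = √2122 - 4528 = -4528 + √2122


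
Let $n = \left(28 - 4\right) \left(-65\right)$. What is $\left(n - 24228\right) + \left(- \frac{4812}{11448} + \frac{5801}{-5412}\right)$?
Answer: $- \frac{22192064365}{860508} \approx -25790.0$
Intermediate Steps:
$n = -1560$ ($n = 24 \left(-65\right) = -1560$)
$\left(n - 24228\right) + \left(- \frac{4812}{11448} + \frac{5801}{-5412}\right) = \left(-1560 - 24228\right) + \left(- \frac{4812}{11448} + \frac{5801}{-5412}\right) = -25788 + \left(\left(-4812\right) \frac{1}{11448} + 5801 \left(- \frac{1}{5412}\right)\right) = -25788 - \frac{1284061}{860508} = - \frac{22192064365}{860508}$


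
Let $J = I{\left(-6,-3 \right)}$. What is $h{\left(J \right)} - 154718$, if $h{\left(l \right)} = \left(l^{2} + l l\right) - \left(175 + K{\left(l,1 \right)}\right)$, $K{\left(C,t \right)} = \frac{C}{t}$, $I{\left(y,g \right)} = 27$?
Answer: $-153462$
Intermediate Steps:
$J = 27$
$h{\left(l \right)} = -175 - l + 2 l^{2}$ ($h{\left(l \right)} = \left(l^{2} + l l\right) - \left(175 + \frac{l}{1}\right) = \left(l^{2} + l^{2}\right) - \left(175 + l 1\right) = 2 l^{2} - \left(175 + l\right) = -175 - l + 2 l^{2}$)
$h{\left(J \right)} - 154718 = \left(-175 - 27 + 2 \cdot 27^{2}\right) - 154718 = \left(-175 - 27 + 2 \cdot 729\right) - 154718 = \left(-175 - 27 + 1458\right) - 154718 = 1256 - 154718 = -153462$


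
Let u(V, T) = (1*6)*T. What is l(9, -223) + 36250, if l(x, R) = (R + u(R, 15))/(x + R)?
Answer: 7757633/214 ≈ 36251.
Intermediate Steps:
u(V, T) = 6*T
l(x, R) = (90 + R)/(R + x) (l(x, R) = (R + 6*15)/(x + R) = (R + 90)/(R + x) = (90 + R)/(R + x))
l(9, -223) + 36250 = (90 - 223)/(-223 + 9) + 36250 = -133/(-214) + 36250 = -1/214*(-133) + 36250 = 133/214 + 36250 = 7757633/214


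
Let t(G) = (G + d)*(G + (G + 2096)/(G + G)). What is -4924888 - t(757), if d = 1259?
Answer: -4886282824/757 ≈ -6.4548e+6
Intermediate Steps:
t(G) = (1259 + G)*(G + (2096 + G)/(2*G)) (t(G) = (G + 1259)*(G + (G + 2096)/(G + G)) = (1259 + G)*(G + (2096 + G)/((2*G))) = (1259 + G)*(G + (2096 + G)*(1/(2*G))) = (1259 + G)*(G + (2096 + G)/(2*G)))
-4924888 - t(757) = -4924888 - (3355/2 + 757² + 1319432/757 + (2519/2)*757) = -4924888 - (3355/2 + 573049 + 1319432*(1/757) + 1906883/2) = -4924888 - (3355/2 + 573049 + 1319432/757 + 1906883/2) = -4924888 - 1*1158142608/757 = -4924888 - 1158142608/757 = -4886282824/757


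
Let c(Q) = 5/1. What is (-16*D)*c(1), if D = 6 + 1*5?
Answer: -880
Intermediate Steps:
c(Q) = 5 (c(Q) = 5*1 = 5)
D = 11 (D = 6 + 5 = 11)
(-16*D)*c(1) = -16*11*5 = -176*5 = -880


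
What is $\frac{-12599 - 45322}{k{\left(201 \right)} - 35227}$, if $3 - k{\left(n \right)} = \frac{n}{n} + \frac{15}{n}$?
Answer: $\frac{3880707}{2360080} \approx 1.6443$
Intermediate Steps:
$k{\left(n \right)} = 2 - \frac{15}{n}$ ($k{\left(n \right)} = 3 - \left(\frac{n}{n} + \frac{15}{n}\right) = 3 - \left(1 + \frac{15}{n}\right) = 2 - \frac{15}{n}$)
$\frac{-12599 - 45322}{k{\left(201 \right)} - 35227} = \frac{-12599 - 45322}{\left(2 - \frac{15}{201}\right) - 35227} = - \frac{57921}{\left(2 - \frac{5}{67}\right) - 35227} = - \frac{57921}{\frac{129}{67} - 35227} = - \frac{57921}{- \frac{2360080}{67}} = \left(-57921\right) \left(- \frac{67}{2360080}\right) = \frac{3880707}{2360080}$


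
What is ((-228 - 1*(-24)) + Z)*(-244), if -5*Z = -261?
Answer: 185196/5 ≈ 37039.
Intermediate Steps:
Z = 261/5 (Z = -⅕*(-261) = 261/5 ≈ 52.200)
((-228 - 1*(-24)) + Z)*(-244) = ((-228 - 1*(-24)) + 261/5)*(-244) = ((-228 + 24) + 261/5)*(-244) = (-204 + 261/5)*(-244) = -759/5*(-244) = 185196/5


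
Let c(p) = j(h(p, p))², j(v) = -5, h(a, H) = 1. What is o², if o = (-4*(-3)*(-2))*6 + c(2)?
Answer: 14161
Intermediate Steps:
c(p) = 25 (c(p) = (-5)² = 25)
o = -119 (o = (-4*(-3)*(-2))*6 + 25 = (12*(-2))*6 + 25 = -24*6 + 25 = -144 + 25 = -119)
o² = (-119)² = 14161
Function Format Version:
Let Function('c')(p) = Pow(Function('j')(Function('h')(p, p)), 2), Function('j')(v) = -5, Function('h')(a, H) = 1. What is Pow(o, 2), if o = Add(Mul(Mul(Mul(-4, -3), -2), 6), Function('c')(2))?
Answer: 14161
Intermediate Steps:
Function('c')(p) = 25 (Function('c')(p) = Pow(-5, 2) = 25)
o = -119 (o = Add(Mul(Mul(Mul(-4, -3), -2), 6), 25) = Add(Mul(Mul(12, -2), 6), 25) = Add(Mul(-24, 6), 25) = Add(-144, 25) = -119)
Pow(o, 2) = Pow(-119, 2) = 14161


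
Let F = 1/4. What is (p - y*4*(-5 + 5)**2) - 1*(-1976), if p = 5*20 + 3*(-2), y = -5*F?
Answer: 2070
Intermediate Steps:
F = 1/4 ≈ 0.25000
y = -5/4 (y = -5*1/4 = -5/4 ≈ -1.2500)
p = 94 (p = 100 - 6 = 94)
(p - y*4*(-5 + 5)**2) - 1*(-1976) = (94 - (-5/4*4)*(-5 + 5)**2) - 1*(-1976) = (94 - (-5)*0**2) + 1976 = (94 - (-5)*0) + 1976 = (94 - 1*0) + 1976 = (94 + 0) + 1976 = 94 + 1976 = 2070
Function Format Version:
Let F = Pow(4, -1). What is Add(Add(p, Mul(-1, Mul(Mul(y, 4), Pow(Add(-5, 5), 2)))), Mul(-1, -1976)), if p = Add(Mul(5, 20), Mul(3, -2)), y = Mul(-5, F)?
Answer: 2070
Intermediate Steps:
F = Rational(1, 4) ≈ 0.25000
y = Rational(-5, 4) (y = Mul(-5, Rational(1, 4)) = Rational(-5, 4) ≈ -1.2500)
p = 94 (p = Add(100, -6) = 94)
Add(Add(p, Mul(-1, Mul(Mul(y, 4), Pow(Add(-5, 5), 2)))), Mul(-1, -1976)) = Add(Add(94, Mul(-1, Mul(Mul(Rational(-5, 4), 4), Pow(Add(-5, 5), 2)))), Mul(-1, -1976)) = Add(Add(94, Mul(-1, Mul(-5, Pow(0, 2)))), 1976) = Add(Add(94, Mul(-1, Mul(-5, 0))), 1976) = Add(Add(94, Mul(-1, 0)), 1976) = Add(Add(94, 0), 1976) = Add(94, 1976) = 2070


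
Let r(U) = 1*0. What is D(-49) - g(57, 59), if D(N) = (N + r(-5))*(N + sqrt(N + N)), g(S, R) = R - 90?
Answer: 2432 - 343*I*sqrt(2) ≈ 2432.0 - 485.08*I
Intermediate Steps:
r(U) = 0
g(S, R) = -90 + R
D(N) = N*(N + sqrt(2)*sqrt(N)) (D(N) = (N + 0)*(N + sqrt(N + N)) = N*(N + sqrt(2*N)) = N*(N + sqrt(2)*sqrt(N)))
D(-49) - g(57, 59) = ((-49)**2 + sqrt(2)*(-49)**(3/2)) - (-90 + 59) = (2401 + sqrt(2)*(-343*I)) - 1*(-31) = (2401 - 343*I*sqrt(2)) + 31 = 2432 - 343*I*sqrt(2)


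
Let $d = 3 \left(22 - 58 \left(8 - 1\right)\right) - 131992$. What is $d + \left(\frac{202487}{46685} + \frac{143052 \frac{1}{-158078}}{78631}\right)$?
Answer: $- \frac{5518512255201700641}{41449047886595} \approx -1.3314 \cdot 10^{5}$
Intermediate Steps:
$d = -133144$ ($d = 3 \left(22 - 58 \left(8 - 1\right)\right) - 131992 = 3 \left(22 - 406\right) - 131992 = 3 \left(-384\right) - 131992 = -1152 - 131992 = -133144$)
$d + \left(\frac{202487}{46685} + \frac{143052 \frac{1}{-158078}}{78631}\right) = -133144 + \left(\frac{202487}{46685} + \frac{143052 \frac{1}{-158078}}{78631}\right) = -133144 + \left(202487 \cdot \frac{1}{46685} + 143052 \left(- \frac{1}{158078}\right) \frac{1}{78631}\right) = -133144 + \left(\frac{202487}{46685} - \frac{10218}{887845087}\right) = -133144 + \frac{179776611104039}{41449047886595} = - \frac{5518512255201700641}{41449047886595}$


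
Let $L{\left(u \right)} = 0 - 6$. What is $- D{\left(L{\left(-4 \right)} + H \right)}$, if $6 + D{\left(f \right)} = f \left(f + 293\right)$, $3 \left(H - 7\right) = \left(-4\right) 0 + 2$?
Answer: $- \frac{4366}{9} \approx -485.11$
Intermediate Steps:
$L{\left(u \right)} = -6$ ($L{\left(u \right)} = 0 - 6 = -6$)
$H = \frac{23}{3}$ ($H = 7 + \frac{\left(-4\right) 0 + 2}{3} = 7 + \frac{0 + 2}{3} = 7 + \frac{1}{3} \cdot 2 = 7 + \frac{2}{3} = \frac{23}{3} \approx 7.6667$)
$D{\left(f \right)} = -6 + f \left(293 + f\right)$ ($D{\left(f \right)} = -6 + f \left(f + 293\right) = -6 + f \left(293 + f\right)$)
$- D{\left(L{\left(-4 \right)} + H \right)} = - (-6 + \left(-6 + \frac{23}{3}\right)^{2} + 293 \left(-6 + \frac{23}{3}\right)) = - (-6 + \left(\frac{5}{3}\right)^{2} + 293 \cdot \frac{5}{3}) = - (-6 + \frac{25}{9} + \frac{1465}{3}) = \left(-1\right) \frac{4366}{9} = - \frac{4366}{9}$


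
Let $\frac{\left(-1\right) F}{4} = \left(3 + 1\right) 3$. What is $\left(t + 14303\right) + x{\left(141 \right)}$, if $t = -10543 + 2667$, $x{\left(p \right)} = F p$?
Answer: $-341$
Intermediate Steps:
$F = -48$ ($F = - 4 \left(3 + 1\right) 3 = - 4 \cdot 4 \cdot 3 = \left(-4\right) 12 = -48$)
$x{\left(p \right)} = - 48 p$
$t = -7876$
$\left(t + 14303\right) + x{\left(141 \right)} = \left(-7876 + 14303\right) - 6768 = 6427 - 6768 = -341$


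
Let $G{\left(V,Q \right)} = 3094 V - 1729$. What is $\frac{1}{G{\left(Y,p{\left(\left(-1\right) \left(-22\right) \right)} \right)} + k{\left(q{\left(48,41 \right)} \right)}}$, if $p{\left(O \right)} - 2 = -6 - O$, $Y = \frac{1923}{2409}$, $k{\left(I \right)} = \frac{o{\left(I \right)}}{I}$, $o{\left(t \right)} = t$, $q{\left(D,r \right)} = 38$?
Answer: $\frac{803}{595670} \approx 0.0013481$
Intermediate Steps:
$k{\left(I \right)} = 1$ ($k{\left(I \right)} = \frac{I}{I} = 1$)
$Y = \frac{641}{803}$ ($Y = 1923 \cdot \frac{1}{2409} = \frac{641}{803} \approx 0.79826$)
$p{\left(O \right)} = -4 - O$ ($p{\left(O \right)} = 2 - \left(6 + O\right) = -4 - O$)
$G{\left(V,Q \right)} = -1729 + 3094 V$
$\frac{1}{G{\left(Y,p{\left(\left(-1\right) \left(-22\right) \right)} \right)} + k{\left(q{\left(48,41 \right)} \right)}} = \frac{1}{\left(-1729 + 3094 \cdot \frac{641}{803}\right) + 1} = \frac{1}{\left(-1729 + \frac{1983254}{803}\right) + 1} = \frac{1}{\frac{594867}{803} + 1} = \frac{1}{\frac{595670}{803}} = \frac{803}{595670}$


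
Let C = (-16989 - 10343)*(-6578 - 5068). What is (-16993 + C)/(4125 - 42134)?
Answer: -318291479/38009 ≈ -8374.1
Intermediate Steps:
C = 318308472 (C = -27332*(-11646) = 318308472)
(-16993 + C)/(4125 - 42134) = (-16993 + 318308472)/(4125 - 42134) = 318291479/(-38009) = 318291479*(-1/38009) = -318291479/38009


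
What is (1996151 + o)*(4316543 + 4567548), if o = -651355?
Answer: 11947290040436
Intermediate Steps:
(1996151 + o)*(4316543 + 4567548) = (1996151 - 651355)*(4316543 + 4567548) = 1344796*8884091 = 11947290040436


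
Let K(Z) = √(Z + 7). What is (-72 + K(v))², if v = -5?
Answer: (72 - √2)² ≈ 4982.4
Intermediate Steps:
K(Z) = √(7 + Z)
(-72 + K(v))² = (-72 + √(7 - 5))² = (-72 + √2)²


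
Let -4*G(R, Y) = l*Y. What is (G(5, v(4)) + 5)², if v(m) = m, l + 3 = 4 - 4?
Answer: 64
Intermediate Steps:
l = -3 (l = -3 + (4 - 4) = -3 + 0 = -3)
G(R, Y) = 3*Y/4 (G(R, Y) = -(-3)*Y/4 = 3*Y/4)
(G(5, v(4)) + 5)² = ((¾)*4 + 5)² = (3 + 5)² = 8² = 64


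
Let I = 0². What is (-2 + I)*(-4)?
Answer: 8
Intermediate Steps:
I = 0
(-2 + I)*(-4) = (-2 + 0)*(-4) = -2*(-4) = 8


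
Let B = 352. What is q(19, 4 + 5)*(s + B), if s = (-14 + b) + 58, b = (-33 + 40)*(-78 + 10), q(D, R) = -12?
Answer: 960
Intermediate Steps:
b = -476 (b = 7*(-68) = -476)
s = -432 (s = (-14 - 476) + 58 = -490 + 58 = -432)
q(19, 4 + 5)*(s + B) = -12*(-432 + 352) = -12*(-80) = 960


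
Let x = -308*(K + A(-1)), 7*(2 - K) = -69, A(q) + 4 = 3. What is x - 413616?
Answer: -416960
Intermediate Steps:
A(q) = -1 (A(q) = -4 + 3 = -1)
K = 83/7 (K = 2 - 1/7*(-69) = 2 + 69/7 = 83/7 ≈ 11.857)
x = -3344 (x = -308*(83/7 - 1) = -308*76/7 = -3344)
x - 413616 = -3344 - 413616 = -416960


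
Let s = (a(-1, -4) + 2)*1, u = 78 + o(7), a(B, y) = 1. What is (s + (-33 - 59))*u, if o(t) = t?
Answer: -7565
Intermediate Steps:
u = 85 (u = 78 + 7 = 85)
s = 3 (s = (1 + 2)*1 = 3*1 = 3)
(s + (-33 - 59))*u = (3 + (-33 - 59))*85 = (3 - 92)*85 = -89*85 = -7565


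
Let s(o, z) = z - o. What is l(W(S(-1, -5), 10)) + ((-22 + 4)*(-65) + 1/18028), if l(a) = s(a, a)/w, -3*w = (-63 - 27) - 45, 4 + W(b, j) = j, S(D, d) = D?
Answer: 21092761/18028 ≈ 1170.0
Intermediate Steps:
W(b, j) = -4 + j
w = 45 (w = -((-63 - 27) - 45)/3 = -(-90 - 45)/3 = -⅓*(-135) = 45)
l(a) = 0 (l(a) = (a - a)/45 = 0*(1/45) = 0)
l(W(S(-1, -5), 10)) + ((-22 + 4)*(-65) + 1/18028) = 0 + ((-22 + 4)*(-65) + 1/18028) = 0 + (-18*(-65) + 1/18028) = 0 + (1170 + 1/18028) = 0 + 21092761/18028 = 21092761/18028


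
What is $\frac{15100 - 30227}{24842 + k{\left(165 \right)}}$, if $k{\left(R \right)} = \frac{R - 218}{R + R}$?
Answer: $- \frac{4991910}{8197807} \approx -0.60893$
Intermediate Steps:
$k{\left(R \right)} = \frac{-218 + R}{2 R}$
$\frac{15100 - 30227}{24842 + k{\left(165 \right)}} = \frac{15100 - 30227}{24842 + \frac{-218 + 165}{2 \cdot 165}} = \frac{15100 - 30227}{24842 + \frac{1}{2} \cdot \frac{1}{165} \left(-53\right)} = - \frac{15127}{24842 - \frac{53}{330}} = - \frac{15127}{\frac{8197807}{330}} = \left(-15127\right) \frac{330}{8197807} = - \frac{4991910}{8197807}$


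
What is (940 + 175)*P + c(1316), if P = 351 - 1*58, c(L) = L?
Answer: 328011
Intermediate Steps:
P = 293 (P = 351 - 58 = 293)
(940 + 175)*P + c(1316) = (940 + 175)*293 + 1316 = 1115*293 + 1316 = 326695 + 1316 = 328011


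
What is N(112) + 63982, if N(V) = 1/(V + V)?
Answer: 14331969/224 ≈ 63982.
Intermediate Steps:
N(V) = 1/(2*V)
N(112) + 63982 = (½)/112 + 63982 = (½)*(1/112) + 63982 = 1/224 + 63982 = 14331969/224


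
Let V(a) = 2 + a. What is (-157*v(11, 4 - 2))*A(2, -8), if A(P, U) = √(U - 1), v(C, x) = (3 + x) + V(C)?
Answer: -8478*I ≈ -8478.0*I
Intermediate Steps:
v(C, x) = 5 + C + x (v(C, x) = (3 + x) + (2 + C) = 5 + C + x)
A(P, U) = √(-1 + U)
(-157*v(11, 4 - 2))*A(2, -8) = (-157*(5 + 11 + (4 - 2)))*√(-1 - 8) = (-157*(5 + 11 + 2))*√(-9) = (-157*18)*(3*I) = -8478*I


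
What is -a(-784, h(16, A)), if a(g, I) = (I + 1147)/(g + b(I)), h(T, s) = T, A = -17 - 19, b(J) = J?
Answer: 1163/768 ≈ 1.5143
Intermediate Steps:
A = -36
a(g, I) = (1147 + I)/(I + g) (a(g, I) = (I + 1147)/(g + I) = (1147 + I)/(I + g))
-a(-784, h(16, A)) = -(1147 + 16)/(16 - 784) = -1163/(-768) = -(-1)*1163/768 = -1*(-1163/768) = 1163/768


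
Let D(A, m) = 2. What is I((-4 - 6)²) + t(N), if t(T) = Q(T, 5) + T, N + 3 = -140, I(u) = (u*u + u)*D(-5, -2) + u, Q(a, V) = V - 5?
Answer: 20157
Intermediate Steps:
Q(a, V) = -5 + V
I(u) = 2*u² + 3*u (I(u) = (u*u + u)*2 + u = (u² + u)*2 + u = (u + u²)*2 + u = (2*u + 2*u²) + u = 2*u² + 3*u)
N = -143 (N = -3 - 140 = -143)
t(T) = T (t(T) = (-5 + 5) + T = 0 + T = T)
I((-4 - 6)²) + t(N) = (-4 - 6)²*(3 + 2*(-4 - 6)²) - 143 = (-10)²*(3 + 2*(-10)²) - 143 = 100*(3 + 2*100) - 143 = 100*(3 + 200) - 143 = 100*203 - 143 = 20300 - 143 = 20157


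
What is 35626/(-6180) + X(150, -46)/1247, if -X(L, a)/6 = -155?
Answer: -19339111/3853230 ≈ -5.0189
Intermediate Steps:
X(L, a) = 930 (X(L, a) = -6*(-155) = 930)
35626/(-6180) + X(150, -46)/1247 = 35626/(-6180) + 930/1247 = 35626*(-1/6180) + 930*(1/1247) = -17813/3090 + 930/1247 = -19339111/3853230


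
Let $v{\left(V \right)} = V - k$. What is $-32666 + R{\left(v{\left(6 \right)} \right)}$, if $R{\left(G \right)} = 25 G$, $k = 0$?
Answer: $-32516$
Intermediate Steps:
$v{\left(V \right)} = V$ ($v{\left(V \right)} = V - 0 = V + 0 = V$)
$-32666 + R{\left(v{\left(6 \right)} \right)} = -32666 + 25 \cdot 6 = -32666 + 150 = -32516$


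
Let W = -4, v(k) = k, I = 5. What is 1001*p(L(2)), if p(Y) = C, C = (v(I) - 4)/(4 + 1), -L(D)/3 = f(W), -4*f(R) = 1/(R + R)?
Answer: 1001/5 ≈ 200.20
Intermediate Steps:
f(R) = -1/(8*R) (f(R) = -1/(4*(R + R)) = -1/(2*R)/4 = -1/(8*R))
L(D) = -3/32 (L(D) = -(-3)/(8*(-4)) = -(-3)*(-1)/(8*4) = -3*1/32 = -3/32)
C = 1/5 (C = (5 - 4)/(4 + 1) = 1/5 ≈ 0.20000)
p(Y) = 1/5
1001*p(L(2)) = 1001*(1/5) = 1001/5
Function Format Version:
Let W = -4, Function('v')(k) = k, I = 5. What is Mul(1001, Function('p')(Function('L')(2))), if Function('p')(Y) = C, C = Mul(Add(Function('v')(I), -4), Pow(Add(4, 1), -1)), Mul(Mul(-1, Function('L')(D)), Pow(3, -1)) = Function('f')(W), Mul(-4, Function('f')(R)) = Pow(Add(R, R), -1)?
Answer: Rational(1001, 5) ≈ 200.20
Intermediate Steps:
Function('f')(R) = Mul(Rational(-1, 8), Pow(R, -1)) (Function('f')(R) = Mul(Rational(-1, 4), Pow(Add(R, R), -1)) = Mul(Rational(-1, 4), Pow(Mul(2, R), -1)) = Mul(Rational(-1, 4), Mul(Rational(1, 2), Pow(R, -1))) = Mul(Rational(-1, 8), Pow(R, -1)))
Function('L')(D) = Rational(-3, 32) (Function('L')(D) = Mul(-3, Mul(Rational(-1, 8), Pow(-4, -1))) = Mul(-3, Mul(Rational(-1, 8), Rational(-1, 4))) = Mul(-3, Rational(1, 32)) = Rational(-3, 32))
C = Rational(1, 5) (C = Mul(Add(5, -4), Pow(Add(4, 1), -1)) = Mul(1, Pow(5, -1)) = Mul(1, Rational(1, 5)) = Rational(1, 5) ≈ 0.20000)
Function('p')(Y) = Rational(1, 5)
Mul(1001, Function('p')(Function('L')(2))) = Mul(1001, Rational(1, 5)) = Rational(1001, 5)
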